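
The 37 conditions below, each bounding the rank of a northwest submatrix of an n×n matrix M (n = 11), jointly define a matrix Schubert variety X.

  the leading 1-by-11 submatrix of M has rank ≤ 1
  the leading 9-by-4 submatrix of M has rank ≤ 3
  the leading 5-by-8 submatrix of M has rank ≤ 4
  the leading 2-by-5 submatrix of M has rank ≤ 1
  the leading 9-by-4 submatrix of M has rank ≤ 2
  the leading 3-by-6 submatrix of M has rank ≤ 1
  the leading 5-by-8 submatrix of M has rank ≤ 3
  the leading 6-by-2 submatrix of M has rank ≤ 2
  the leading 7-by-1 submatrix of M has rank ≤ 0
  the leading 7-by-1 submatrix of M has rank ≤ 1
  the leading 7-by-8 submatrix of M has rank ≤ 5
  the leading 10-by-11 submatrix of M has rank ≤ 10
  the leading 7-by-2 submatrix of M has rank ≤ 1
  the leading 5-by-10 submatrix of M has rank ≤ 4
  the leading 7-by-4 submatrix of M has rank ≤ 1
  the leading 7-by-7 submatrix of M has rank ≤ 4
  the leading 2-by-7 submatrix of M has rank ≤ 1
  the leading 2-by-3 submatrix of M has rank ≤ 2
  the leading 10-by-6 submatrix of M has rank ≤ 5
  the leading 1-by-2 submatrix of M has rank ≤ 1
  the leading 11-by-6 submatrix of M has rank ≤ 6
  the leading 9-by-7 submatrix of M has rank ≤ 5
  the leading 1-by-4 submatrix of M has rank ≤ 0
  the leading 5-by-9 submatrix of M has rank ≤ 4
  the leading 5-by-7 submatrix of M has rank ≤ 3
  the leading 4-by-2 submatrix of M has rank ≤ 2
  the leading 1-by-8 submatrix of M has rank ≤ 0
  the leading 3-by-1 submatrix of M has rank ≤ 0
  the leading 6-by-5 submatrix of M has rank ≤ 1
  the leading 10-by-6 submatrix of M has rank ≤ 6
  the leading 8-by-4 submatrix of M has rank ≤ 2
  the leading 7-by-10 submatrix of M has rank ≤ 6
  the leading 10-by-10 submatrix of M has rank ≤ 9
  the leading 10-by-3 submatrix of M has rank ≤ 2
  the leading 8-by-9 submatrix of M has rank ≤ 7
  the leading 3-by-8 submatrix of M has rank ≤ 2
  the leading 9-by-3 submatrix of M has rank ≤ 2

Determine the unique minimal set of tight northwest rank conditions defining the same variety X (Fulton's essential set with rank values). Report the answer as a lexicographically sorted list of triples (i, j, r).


Recovering R(i,j) via the rank-extension bound from the 37 conditions:

  0, 0, 0, 0, 0, 0, 0, 0, 1, 1, 1
  0, 1, 1, 1, 1, 1, 1, 1, 2, 2, 2
  0, 1, 1, 1, 1, 1, 2, 2, 3, 3, 3
  0, 1, 1, 1, 1, 2, 3, 3, 4, 4, 4
  0, 1, 1, 1, 1, 2, 3, 3, 4, 4, 5
  0, 1, 1, 1, 1, 2, 3, 4, 5, 5, 6
  0, 1, 1, 1, 2, 3, 4, 5, 6, 6, 7
  1, 2, 2, 2, 3, 4, 5, 6, 7, 7, 8
  1, 2, 2, 2, 3, 4, 5, 6, 7, 8, 9
  1, 2, 2, 3, 4, 5, 6, 7, 8, 9, 10
  1, 2, 3, 4, 5, 6, 7, 8, 9, 10, 11

the unique w with this rank table is (9, 2, 7, 6, 11, 8, 5, 1, 10, 4, 3).

9 SE-corners of the 34-cell Rothe diagram give Ess(w):

[(1, 8, 0), (3, 6, 1), (5, 8, 3), (5, 10, 4), (6, 5, 1), (7, 1, 0), (7, 4, 1), (9, 4, 2), (10, 3, 2)]


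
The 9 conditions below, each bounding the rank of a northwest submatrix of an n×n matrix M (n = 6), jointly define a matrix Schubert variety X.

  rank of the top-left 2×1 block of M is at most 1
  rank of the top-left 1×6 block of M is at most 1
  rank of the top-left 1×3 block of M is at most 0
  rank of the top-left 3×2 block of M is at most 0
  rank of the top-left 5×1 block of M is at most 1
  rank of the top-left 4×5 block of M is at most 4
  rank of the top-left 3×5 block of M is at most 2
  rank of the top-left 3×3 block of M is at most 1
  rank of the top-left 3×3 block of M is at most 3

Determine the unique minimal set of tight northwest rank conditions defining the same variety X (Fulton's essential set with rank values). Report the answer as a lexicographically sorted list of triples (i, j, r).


Reconstructing r_w from the 9 given conditions:

  R[1]: 0, 0, 0, 1, 1, 1
  R[2]: 0, 0, 1, 2, 2, 2
  R[3]: 0, 0, 1, 2, 2, 3
  R[4]: 1, 1, 2, 3, 3, 4
  R[5]: 1, 2, 3, 4, 4, 5
  R[6]: 1, 2, 3, 4, 5, 6

reading off 1-entries of Δ²R: w = (4, 3, 6, 1, 2, 5).

Rothe diagram D(w) (8 cells), 3 SE-corners (essential conditions):

[(1, 3, 0), (3, 2, 0), (3, 5, 2)]


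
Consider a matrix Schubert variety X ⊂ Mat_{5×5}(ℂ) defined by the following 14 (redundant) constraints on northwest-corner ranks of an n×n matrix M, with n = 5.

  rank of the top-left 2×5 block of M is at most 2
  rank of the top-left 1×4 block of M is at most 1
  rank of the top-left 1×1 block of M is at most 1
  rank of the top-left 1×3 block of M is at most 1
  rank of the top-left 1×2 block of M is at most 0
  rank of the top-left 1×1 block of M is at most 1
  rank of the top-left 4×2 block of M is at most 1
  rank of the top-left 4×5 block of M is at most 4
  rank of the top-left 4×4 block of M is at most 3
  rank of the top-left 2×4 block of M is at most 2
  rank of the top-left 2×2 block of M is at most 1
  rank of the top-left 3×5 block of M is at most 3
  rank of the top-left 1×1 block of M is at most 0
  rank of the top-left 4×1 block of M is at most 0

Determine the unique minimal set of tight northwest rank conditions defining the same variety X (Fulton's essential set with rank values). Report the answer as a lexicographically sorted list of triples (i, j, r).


Propagating the 14 rank bounds to every northwest block:

  R[1]: 0  0  1  1  1
  R[2]: 0  1  2  2  2
  R[3]: 0  1  2  3  3
  R[4]: 0  1  2  3  4
  R[5]: 1  2  3  4  5

hence w(1..5) = (3, 2, 4, 5, 1).

2 SE-corners of the 5-cell Rothe diagram give Ess(w):

[(1, 2, 0), (4, 1, 0)]


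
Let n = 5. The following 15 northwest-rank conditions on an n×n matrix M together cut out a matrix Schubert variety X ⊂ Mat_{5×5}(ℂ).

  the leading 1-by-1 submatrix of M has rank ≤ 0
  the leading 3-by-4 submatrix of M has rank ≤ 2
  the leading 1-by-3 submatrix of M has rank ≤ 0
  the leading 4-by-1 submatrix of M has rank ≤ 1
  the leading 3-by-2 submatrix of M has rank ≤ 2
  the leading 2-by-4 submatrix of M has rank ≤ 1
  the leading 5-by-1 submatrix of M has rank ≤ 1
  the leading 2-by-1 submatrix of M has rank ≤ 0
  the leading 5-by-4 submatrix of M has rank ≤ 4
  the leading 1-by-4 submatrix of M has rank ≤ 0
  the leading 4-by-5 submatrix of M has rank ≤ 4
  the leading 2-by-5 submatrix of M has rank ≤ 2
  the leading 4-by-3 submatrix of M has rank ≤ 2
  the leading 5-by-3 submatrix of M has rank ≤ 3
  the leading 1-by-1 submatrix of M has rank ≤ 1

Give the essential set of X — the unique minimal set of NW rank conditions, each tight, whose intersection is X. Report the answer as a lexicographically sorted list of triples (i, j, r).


Computing R[i][j] = min implied NW-rank bound (n=5, 15 conditions):

  row 1: 0 | 0 | 0 | 0 | 1
  row 2: 0 | 1 | 1 | 1 | 2
  row 3: 1 | 2 | 2 | 2 | 3
  row 4: 1 | 2 | 2 | 3 | 4
  row 5: 1 | 2 | 3 | 4 | 5

giving w = (5, 2, 1, 4, 3) via Δ²R.

D(w) has 6 cells with 3 SE-corners; essential set:

[(1, 4, 0), (2, 1, 0), (4, 3, 2)]


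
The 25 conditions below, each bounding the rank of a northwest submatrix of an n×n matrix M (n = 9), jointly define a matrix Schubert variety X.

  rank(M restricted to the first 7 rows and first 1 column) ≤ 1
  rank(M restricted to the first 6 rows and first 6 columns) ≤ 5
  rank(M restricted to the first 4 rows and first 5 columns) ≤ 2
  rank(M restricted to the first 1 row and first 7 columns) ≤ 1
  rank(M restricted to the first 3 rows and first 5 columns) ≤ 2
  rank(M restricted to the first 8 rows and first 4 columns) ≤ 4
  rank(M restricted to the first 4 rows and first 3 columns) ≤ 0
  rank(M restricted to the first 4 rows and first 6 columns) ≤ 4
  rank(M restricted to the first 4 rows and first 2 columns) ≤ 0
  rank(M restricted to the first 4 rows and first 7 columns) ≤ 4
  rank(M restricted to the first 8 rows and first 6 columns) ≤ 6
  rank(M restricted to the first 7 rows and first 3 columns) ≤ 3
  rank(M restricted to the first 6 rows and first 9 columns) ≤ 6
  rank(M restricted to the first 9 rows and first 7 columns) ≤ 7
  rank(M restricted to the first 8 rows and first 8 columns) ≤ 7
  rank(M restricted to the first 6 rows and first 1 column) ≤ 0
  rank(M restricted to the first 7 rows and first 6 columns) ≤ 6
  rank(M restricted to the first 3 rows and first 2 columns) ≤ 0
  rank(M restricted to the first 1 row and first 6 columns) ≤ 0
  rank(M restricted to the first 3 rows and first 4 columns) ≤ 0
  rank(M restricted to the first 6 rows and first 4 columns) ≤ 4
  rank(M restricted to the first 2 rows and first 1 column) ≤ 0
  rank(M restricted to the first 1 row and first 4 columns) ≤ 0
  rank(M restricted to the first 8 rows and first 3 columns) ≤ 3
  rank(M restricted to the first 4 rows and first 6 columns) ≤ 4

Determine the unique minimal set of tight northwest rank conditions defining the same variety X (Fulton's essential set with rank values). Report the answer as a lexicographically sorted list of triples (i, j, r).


Computing R[i][j] = min implied NW-rank bound (n=9, 25 conditions):

  row 1: 0 | 0 | 0 | 0 | 0 | 0 | 1 | 1 | 1
  row 2: 0 | 0 | 0 | 0 | 1 | 1 | 2 | 2 | 2
  row 3: 0 | 0 | 0 | 0 | 1 | 2 | 3 | 3 | 3
  row 4: 0 | 0 | 0 | 1 | 2 | 3 | 4 | 4 | 4
  row 5: 0 | 1 | 1 | 2 | 3 | 4 | 5 | 5 | 5
  row 6: 0 | 1 | 2 | 3 | 4 | 5 | 6 | 6 | 6
  row 7: 1 | 2 | 3 | 4 | 5 | 6 | 7 | 7 | 7
  row 8: 1 | 2 | 3 | 4 | 5 | 6 | 7 | 7 | 8
  row 9: 1 | 2 | 3 | 4 | 5 | 6 | 7 | 8 | 9

so w = (7, 5, 6, 4, 2, 3, 1, 9, 8).

|D(w)|=20, |Ess(w)|=5:

[(1, 6, 0), (3, 4, 0), (4, 3, 0), (6, 1, 0), (8, 8, 7)]


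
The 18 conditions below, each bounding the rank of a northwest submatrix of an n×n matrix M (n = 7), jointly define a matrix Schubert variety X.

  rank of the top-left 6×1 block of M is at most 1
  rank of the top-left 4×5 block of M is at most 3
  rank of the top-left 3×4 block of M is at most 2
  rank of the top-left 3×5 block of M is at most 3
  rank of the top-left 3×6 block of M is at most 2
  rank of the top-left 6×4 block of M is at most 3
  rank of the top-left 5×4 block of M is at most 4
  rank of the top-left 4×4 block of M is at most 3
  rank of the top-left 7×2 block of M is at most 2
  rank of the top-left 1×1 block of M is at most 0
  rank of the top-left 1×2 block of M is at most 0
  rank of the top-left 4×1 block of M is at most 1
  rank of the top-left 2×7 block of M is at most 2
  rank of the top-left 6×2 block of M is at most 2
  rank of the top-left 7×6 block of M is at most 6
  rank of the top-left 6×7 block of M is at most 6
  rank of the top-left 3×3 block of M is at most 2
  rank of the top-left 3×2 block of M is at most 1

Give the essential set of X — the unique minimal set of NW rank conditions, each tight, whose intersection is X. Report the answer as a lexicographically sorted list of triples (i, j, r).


Recovering R(i,j) via the rank-extension bound from the 18 conditions:

  0 | 0 | 1 | 1 | 1 | 1 | 1
  1 | 1 | 2 | 2 | 2 | 2 | 2
  1 | 1 | 2 | 2 | 2 | 2 | 3
  1 | 2 | 3 | 3 | 3 | 3 | 4
  1 | 2 | 3 | 3 | 4 | 4 | 5
  1 | 2 | 3 | 3 | 4 | 5 | 6
  1 | 2 | 3 | 4 | 5 | 6 | 7

reading off 1-entries of Δ²R: w = (3, 1, 7, 2, 5, 6, 4).

ℓ(w)=8; the 4 essential cells (i,j,r):

[(1, 2, 0), (3, 2, 1), (3, 6, 2), (6, 4, 3)]


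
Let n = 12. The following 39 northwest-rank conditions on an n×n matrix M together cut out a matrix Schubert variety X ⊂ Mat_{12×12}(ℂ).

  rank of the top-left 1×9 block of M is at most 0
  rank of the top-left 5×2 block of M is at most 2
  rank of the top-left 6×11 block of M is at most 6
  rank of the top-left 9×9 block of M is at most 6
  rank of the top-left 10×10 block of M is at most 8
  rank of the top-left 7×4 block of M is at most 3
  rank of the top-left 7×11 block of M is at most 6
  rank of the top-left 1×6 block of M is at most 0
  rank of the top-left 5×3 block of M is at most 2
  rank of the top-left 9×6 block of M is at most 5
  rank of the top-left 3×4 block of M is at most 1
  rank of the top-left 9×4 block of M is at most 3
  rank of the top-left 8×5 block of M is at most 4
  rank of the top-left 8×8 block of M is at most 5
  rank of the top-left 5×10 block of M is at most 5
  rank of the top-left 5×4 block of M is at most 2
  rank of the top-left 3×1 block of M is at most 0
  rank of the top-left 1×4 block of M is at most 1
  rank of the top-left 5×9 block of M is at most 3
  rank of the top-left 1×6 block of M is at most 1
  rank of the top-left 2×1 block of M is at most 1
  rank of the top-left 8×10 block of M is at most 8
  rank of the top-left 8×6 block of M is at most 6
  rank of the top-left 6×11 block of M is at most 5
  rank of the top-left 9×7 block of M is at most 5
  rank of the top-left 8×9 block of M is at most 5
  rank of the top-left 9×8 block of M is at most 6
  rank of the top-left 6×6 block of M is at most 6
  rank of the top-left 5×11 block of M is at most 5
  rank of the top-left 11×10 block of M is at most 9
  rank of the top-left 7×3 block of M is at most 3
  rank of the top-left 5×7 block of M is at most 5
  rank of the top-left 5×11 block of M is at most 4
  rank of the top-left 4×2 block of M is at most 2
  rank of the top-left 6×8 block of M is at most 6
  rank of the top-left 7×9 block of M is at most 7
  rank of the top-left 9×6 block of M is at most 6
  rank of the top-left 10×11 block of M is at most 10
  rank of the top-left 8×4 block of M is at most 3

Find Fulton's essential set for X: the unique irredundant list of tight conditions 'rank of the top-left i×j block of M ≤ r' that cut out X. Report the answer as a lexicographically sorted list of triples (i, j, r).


Computing R[i][j] = min implied NW-rank bound (n=12, 39 conditions):

  0  0  0  0  0  0  0  0  0  1  1  1
  0  1  1  1  1  1  1  1  1  2  2  2
  0  1  1  1  2  2  2  2  2  3  3  3
  1  2  2  2  3  3  3  3  3  4  4  4
  1  2  2  2  3  3  3  3  3  4  4  5
  1  2  3  3  4  4  4  4  4  5  5  6
  1  2  3  3  4  5  5  5  5  6  6  7
  1  2  3  3  4  5  5  5  5  6  7  8
  1  2  3  3  4  5  5  6  6  7  8  9
  1  2  3  4  5  6  6  7  7  8  9  10
  1  2  3  4  5  6  7  8  8  9  10  11
  1  2  3  4  5  6  7  8  9  10  11  12

giving w = (10, 2, 5, 1, 12, 3, 6, 11, 8, 4, 7, 9) via Δ²R.

9 SE-corners of the 27-cell Rothe diagram give Ess(w):

[(1, 9, 0), (3, 1, 0), (3, 4, 1), (5, 4, 2), (5, 9, 3), (5, 11, 4), (8, 9, 5), (9, 4, 3), (9, 7, 5)]


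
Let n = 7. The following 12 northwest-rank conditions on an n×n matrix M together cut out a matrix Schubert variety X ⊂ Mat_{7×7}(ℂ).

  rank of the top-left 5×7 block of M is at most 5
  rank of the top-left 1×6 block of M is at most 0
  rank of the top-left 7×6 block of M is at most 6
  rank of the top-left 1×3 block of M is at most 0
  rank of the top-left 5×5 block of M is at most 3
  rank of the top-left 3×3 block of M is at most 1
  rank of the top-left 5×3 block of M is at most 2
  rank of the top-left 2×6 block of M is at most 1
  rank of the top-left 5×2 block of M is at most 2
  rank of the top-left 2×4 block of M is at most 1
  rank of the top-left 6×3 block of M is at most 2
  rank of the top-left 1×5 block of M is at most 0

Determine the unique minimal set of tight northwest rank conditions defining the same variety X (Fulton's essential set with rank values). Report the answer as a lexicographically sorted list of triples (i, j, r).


Reconstructing r_w from the 12 given conditions:

  i=1: 0 0 0 0 0 0 1
  i=2: 1 1 1 1 1 1 2
  i=3: 1 1 1 2 2 2 3
  i=4: 1 2 2 3 3 3 4
  i=5: 1 2 2 3 3 4 5
  i=6: 1 2 2 3 4 5 6
  i=7: 1 2 3 4 5 6 7

giving w = (7, 1, 4, 2, 6, 5, 3) via Δ²R.

Fulton essential set (4 of the 11 Rothe cells):

[(1, 6, 0), (3, 3, 1), (5, 5, 3), (6, 3, 2)]


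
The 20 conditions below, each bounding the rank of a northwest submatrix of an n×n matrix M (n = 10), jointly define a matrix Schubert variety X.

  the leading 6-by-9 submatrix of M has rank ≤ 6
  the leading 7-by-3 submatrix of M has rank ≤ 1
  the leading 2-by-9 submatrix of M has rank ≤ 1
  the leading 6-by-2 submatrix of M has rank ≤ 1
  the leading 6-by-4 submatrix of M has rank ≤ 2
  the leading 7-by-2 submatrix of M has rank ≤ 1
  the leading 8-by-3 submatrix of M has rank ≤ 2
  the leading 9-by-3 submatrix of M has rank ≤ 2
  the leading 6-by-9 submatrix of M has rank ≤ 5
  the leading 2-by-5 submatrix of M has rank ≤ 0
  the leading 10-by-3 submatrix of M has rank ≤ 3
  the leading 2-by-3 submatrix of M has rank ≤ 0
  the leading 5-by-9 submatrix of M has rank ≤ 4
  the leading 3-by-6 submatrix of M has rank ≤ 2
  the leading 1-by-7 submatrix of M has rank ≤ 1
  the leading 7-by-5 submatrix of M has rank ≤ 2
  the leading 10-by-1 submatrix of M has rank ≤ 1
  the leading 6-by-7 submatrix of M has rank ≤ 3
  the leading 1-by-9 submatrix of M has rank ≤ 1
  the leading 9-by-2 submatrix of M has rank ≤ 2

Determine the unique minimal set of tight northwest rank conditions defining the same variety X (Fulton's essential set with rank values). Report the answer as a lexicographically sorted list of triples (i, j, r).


Computing R[i][j] = min implied NW-rank bound (n=10, 20 conditions):

  row 1: 0, 0, 0, 0, 0, 1, 1, 1, 1, 1
  row 2: 0, 0, 0, 0, 0, 1, 1, 1, 1, 2
  row 3: 1, 1, 1, 1, 1, 2, 2, 2, 2, 3
  row 4: 1, 1, 1, 2, 2, 3, 3, 3, 3, 4
  row 5: 1, 1, 1, 2, 2, 3, 3, 4, 4, 5
  row 6: 1, 1, 1, 2, 2, 3, 3, 4, 5, 6
  row 7: 1, 1, 1, 2, 2, 3, 4, 5, 6, 7
  row 8: 1, 2, 2, 3, 3, 4, 5, 6, 7, 8
  row 9: 1, 2, 2, 3, 4, 5, 6, 7, 8, 9
  row 10: 1, 2, 3, 4, 5, 6, 7, 8, 9, 10

hence w(1..10) = (6, 10, 1, 4, 8, 9, 7, 2, 5, 3).

Fulton essential set (6 of the 27 Rothe cells):

[(2, 5, 0), (2, 9, 1), (6, 7, 3), (7, 3, 1), (7, 5, 2), (9, 3, 2)]


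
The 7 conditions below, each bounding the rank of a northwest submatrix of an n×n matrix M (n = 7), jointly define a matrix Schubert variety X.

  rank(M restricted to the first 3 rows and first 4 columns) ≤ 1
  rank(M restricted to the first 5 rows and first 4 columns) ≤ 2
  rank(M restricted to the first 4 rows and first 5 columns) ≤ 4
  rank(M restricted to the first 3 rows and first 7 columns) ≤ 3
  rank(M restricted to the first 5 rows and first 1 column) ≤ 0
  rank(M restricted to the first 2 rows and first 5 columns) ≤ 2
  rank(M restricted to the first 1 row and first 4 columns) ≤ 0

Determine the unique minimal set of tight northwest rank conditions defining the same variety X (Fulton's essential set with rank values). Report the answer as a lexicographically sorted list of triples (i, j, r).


Recovering R(i,j) via the rank-extension bound from the 7 conditions:

  i=1: 0  0  0  0  1  1  1
  i=2: 0  1  1  1  2  2  2
  i=3: 0  1  1  1  2  3  3
  i=4: 0  1  2  2  3  4  4
  i=5: 0  1  2  2  3  4  5
  i=6: 1  2  3  3  4  5  6
  i=7: 1  2  3  4  5  6  7

second differences of R give the permutation w = (5, 2, 6, 3, 7, 1, 4).

Rothe diagram D(w) (11 cells), 4 SE-corners (essential conditions):

[(1, 4, 0), (3, 4, 1), (5, 1, 0), (5, 4, 2)]


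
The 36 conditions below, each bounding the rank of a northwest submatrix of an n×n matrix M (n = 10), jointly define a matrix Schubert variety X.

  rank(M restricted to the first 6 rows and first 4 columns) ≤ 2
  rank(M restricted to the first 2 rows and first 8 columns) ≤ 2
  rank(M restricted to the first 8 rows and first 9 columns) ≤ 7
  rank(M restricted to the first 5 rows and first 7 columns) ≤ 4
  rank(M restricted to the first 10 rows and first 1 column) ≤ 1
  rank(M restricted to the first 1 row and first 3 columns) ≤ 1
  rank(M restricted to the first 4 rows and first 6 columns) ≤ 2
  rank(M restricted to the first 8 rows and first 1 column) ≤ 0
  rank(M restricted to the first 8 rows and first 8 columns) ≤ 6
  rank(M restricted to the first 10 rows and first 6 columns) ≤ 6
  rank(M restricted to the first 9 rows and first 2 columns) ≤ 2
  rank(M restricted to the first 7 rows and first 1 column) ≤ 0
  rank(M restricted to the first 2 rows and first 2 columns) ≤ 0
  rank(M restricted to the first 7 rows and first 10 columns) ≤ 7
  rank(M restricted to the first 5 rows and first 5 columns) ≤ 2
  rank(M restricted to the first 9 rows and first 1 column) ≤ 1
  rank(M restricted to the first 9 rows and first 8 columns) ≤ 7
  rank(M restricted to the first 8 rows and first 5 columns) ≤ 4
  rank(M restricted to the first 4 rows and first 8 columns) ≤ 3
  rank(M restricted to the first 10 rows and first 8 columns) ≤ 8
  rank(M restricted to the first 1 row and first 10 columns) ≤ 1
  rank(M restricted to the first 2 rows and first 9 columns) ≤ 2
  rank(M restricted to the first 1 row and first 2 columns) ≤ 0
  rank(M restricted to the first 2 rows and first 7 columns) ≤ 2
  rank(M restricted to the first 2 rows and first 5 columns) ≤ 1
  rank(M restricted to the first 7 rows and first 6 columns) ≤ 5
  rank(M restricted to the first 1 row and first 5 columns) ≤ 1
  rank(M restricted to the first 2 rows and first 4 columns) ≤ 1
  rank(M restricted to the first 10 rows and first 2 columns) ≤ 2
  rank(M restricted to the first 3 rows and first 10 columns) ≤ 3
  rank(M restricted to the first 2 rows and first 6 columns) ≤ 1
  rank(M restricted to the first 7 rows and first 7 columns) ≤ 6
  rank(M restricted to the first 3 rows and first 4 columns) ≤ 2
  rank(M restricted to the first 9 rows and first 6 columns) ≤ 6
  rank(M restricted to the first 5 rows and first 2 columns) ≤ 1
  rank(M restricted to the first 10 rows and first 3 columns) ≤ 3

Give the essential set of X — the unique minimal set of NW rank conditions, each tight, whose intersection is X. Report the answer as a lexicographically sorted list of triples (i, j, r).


Rank table r_w(10×10) implied by the 36 constraints:

  row 1: 0, 0, 1, 1, 1, 1, 1, 1, 1, 1
  row 2: 0, 0, 1, 1, 1, 1, 2, 2, 2, 2
  row 3: 0, 1, 2, 2, 2, 2, 3, 3, 3, 3
  row 4: 0, 1, 2, 2, 2, 2, 3, 3, 4, 4
  row 5: 0, 1, 2, 2, 2, 3, 4, 4, 5, 5
  row 6: 0, 1, 2, 2, 3, 4, 5, 5, 6, 6
  row 7: 0, 1, 2, 3, 4, 5, 6, 6, 7, 7
  row 8: 0, 1, 2, 3, 4, 5, 6, 6, 7, 8
  row 9: 1, 2, 3, 4, 5, 6, 7, 7, 8, 9
  row 10: 1, 2, 3, 4, 5, 6, 7, 8, 9, 10

hence w(1..10) = (3, 7, 2, 9, 6, 5, 4, 10, 1, 8).

D(w) has 21 cells with 8 SE-corners; essential set:

[(2, 2, 0), (2, 6, 1), (4, 6, 2), (4, 8, 3), (5, 5, 2), (6, 4, 2), (8, 1, 0), (8, 8, 6)]


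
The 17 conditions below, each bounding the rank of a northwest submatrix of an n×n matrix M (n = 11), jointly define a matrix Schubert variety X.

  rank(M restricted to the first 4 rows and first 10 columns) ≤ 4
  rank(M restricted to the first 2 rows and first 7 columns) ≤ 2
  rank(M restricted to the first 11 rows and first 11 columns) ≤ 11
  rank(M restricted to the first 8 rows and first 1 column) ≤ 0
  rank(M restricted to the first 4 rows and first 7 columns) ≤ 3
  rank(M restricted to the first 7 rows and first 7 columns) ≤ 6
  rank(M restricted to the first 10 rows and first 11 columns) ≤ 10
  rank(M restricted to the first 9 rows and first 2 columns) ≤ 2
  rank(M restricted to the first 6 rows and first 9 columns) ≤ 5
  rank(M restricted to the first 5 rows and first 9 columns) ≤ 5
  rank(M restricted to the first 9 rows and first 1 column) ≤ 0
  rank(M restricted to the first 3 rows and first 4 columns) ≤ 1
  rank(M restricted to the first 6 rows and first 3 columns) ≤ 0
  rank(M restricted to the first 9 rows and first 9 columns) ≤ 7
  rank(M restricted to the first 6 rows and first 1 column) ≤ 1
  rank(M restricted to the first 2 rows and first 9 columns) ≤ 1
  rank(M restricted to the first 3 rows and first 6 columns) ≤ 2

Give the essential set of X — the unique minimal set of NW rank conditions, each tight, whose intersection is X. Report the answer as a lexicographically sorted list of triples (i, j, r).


Reconstructing r_w from the 17 given conditions:

  0 | 0 | 0 | 1 | 1 | 1 | 1 | 1 | 1 | 1 | 1
  0 | 0 | 0 | 1 | 1 | 1 | 1 | 1 | 1 | 2 | 2
  0 | 0 | 0 | 1 | 2 | 2 | 2 | 2 | 2 | 3 | 3
  0 | 0 | 0 | 1 | 2 | 3 | 3 | 3 | 3 | 4 | 4
  0 | 0 | 0 | 1 | 2 | 3 | 4 | 4 | 4 | 5 | 5
  0 | 0 | 0 | 1 | 2 | 3 | 4 | 5 | 5 | 6 | 6
  0 | 1 | 1 | 2 | 3 | 4 | 5 | 6 | 6 | 7 | 7
  0 | 1 | 2 | 3 | 4 | 5 | 6 | 7 | 7 | 8 | 8
  0 | 1 | 2 | 3 | 4 | 5 | 6 | 7 | 7 | 8 | 9
  1 | 2 | 3 | 4 | 5 | 6 | 7 | 8 | 8 | 9 | 10
  1 | 2 | 3 | 4 | 5 | 6 | 7 | 8 | 9 | 10 | 11

so w = (4, 10, 5, 6, 7, 8, 2, 3, 11, 1, 9).

|D(w)|=27, |Ess(w)|=4:

[(2, 9, 1), (6, 3, 0), (9, 1, 0), (9, 9, 7)]


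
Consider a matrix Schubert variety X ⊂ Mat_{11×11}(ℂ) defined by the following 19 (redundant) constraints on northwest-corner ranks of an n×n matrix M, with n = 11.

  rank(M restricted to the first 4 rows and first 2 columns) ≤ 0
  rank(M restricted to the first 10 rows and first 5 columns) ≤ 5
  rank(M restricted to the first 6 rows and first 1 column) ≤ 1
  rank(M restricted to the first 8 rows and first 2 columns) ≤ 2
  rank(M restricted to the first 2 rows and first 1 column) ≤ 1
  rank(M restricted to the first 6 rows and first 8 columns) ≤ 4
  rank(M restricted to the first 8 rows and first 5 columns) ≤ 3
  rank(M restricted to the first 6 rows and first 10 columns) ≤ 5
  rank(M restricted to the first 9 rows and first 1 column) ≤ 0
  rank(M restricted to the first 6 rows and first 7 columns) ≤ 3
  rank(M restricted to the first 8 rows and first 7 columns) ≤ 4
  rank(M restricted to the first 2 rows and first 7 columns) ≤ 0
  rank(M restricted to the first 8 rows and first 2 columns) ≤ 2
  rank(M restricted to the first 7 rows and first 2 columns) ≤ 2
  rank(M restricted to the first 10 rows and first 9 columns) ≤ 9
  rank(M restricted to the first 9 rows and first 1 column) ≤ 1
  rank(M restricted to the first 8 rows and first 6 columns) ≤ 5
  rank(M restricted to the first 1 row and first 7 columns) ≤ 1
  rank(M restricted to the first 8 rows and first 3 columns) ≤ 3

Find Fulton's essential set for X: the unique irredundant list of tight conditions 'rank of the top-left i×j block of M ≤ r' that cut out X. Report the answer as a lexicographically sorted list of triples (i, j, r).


Propagating the 19 rank bounds to every northwest block:

  0 0 0 0 0 0 0 1 1 1 1
  0 0 0 0 0 0 0 1 2 2 2
  0 0 1 1 1 1 1 2 3 3 3
  0 0 1 2 2 2 2 3 4 4 4
  0 1 2 3 3 3 3 4 5 5 5
  0 1 2 3 3 3 3 4 5 5 6
  0 1 2 3 3 4 4 5 6 6 7
  0 1 2 3 3 4 4 5 6 7 8
  0 1 2 3 4 5 5 6 7 8 9
  1 2 3 4 5 6 6 7 8 9 10
  1 2 3 4 5 6 7 8 9 10 11

so w = (8, 9, 3, 4, 2, 11, 6, 10, 5, 1, 7).

7 SE-corners of the 30-cell Rothe diagram give Ess(w):

[(2, 7, 0), (4, 2, 0), (6, 7, 3), (6, 10, 5), (8, 5, 3), (8, 7, 4), (9, 1, 0)]


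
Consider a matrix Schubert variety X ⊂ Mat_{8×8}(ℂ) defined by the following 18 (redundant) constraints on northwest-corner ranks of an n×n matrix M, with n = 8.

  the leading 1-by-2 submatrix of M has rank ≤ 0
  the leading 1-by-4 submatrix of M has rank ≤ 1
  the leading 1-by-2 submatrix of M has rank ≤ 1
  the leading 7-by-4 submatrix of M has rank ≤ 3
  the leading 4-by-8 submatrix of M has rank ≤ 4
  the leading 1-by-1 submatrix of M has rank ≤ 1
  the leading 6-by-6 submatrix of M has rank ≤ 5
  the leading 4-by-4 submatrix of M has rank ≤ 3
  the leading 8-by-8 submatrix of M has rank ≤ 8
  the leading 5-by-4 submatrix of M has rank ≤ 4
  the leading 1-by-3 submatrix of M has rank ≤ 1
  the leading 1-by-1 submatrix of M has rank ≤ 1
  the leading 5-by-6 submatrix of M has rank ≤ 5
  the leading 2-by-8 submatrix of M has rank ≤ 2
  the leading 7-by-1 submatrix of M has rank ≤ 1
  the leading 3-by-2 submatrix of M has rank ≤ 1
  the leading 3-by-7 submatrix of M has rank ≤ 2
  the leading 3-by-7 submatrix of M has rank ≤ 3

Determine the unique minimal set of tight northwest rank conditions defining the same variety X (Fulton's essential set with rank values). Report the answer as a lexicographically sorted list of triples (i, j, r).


Computing R[i][j] = min implied NW-rank bound (n=8, 18 conditions):

  row 1: 0 | 0 | 1 | 1 | 1 | 1 | 1 | 1
  row 2: 1 | 1 | 2 | 2 | 2 | 2 | 2 | 2
  row 3: 1 | 1 | 2 | 2 | 2 | 2 | 2 | 3
  row 4: 1 | 2 | 3 | 3 | 3 | 3 | 3 | 4
  row 5: 1 | 2 | 3 | 3 | 4 | 4 | 4 | 5
  row 6: 1 | 2 | 3 | 3 | 4 | 5 | 5 | 6
  row 7: 1 | 2 | 3 | 3 | 4 | 5 | 6 | 7
  row 8: 1 | 2 | 3 | 4 | 5 | 6 | 7 | 8

second differences of R give the permutation w = (3, 1, 8, 2, 5, 6, 7, 4).

4 SE-corners of the 10-cell Rothe diagram give Ess(w):

[(1, 2, 0), (3, 2, 1), (3, 7, 2), (7, 4, 3)]


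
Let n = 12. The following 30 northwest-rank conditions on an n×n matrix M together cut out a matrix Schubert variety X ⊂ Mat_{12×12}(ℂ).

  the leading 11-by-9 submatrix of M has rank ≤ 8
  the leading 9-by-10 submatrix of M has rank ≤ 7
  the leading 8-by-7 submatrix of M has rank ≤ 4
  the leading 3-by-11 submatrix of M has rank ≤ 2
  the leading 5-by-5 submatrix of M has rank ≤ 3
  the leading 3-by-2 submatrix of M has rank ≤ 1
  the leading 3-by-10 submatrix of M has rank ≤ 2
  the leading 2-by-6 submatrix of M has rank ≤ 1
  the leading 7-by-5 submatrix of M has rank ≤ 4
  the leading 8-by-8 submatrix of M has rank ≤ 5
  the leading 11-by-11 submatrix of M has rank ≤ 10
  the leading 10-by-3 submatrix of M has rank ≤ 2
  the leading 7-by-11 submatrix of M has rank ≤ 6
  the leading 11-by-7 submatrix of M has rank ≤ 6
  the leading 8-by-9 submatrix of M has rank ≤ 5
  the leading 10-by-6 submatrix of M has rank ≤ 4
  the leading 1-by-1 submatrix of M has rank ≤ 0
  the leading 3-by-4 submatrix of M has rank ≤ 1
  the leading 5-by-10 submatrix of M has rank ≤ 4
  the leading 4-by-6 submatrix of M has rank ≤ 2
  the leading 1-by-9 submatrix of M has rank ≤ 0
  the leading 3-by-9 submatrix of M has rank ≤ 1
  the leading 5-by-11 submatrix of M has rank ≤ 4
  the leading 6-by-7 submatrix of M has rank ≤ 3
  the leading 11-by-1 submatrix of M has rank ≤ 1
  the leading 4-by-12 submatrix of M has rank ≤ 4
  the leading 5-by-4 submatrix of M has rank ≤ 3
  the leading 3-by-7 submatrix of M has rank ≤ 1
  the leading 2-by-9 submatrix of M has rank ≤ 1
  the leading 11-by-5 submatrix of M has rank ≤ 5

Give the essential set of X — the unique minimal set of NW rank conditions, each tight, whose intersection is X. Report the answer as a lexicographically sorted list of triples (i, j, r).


Recovering R(i,j) via the rank-extension bound from the 30 conditions:

  0 0 0 0 0 0 0 0 0 1 1 1
  1 1 1 1 1 1 1 1 1 2 2 2
  1 1 1 1 1 1 1 1 1 2 2 3
  1 2 2 2 2 2 2 2 2 3 3 4
  1 2 2 3 3 3 3 3 3 4 4 5
  1 2 2 3 3 3 3 4 4 5 5 6
  1 2 2 3 4 4 4 5 5 6 6 7
  1 2 2 3 4 4 4 5 5 6 7 8
  1 2 2 3 4 4 5 6 6 7 8 9
  1 2 2 3 4 4 5 6 7 8 9 10
  1 2 3 4 5 5 6 7 8 9 10 11
  1 2 3 4 5 6 7 8 9 10 11 12

so w = (10, 1, 12, 2, 4, 8, 5, 11, 7, 9, 3, 6).

|D(w)|=32, |Ess(w)|=8:

[(1, 9, 0), (3, 9, 1), (3, 11, 2), (6, 7, 3), (8, 7, 4), (8, 9, 5), (10, 3, 2), (10, 6, 4)]


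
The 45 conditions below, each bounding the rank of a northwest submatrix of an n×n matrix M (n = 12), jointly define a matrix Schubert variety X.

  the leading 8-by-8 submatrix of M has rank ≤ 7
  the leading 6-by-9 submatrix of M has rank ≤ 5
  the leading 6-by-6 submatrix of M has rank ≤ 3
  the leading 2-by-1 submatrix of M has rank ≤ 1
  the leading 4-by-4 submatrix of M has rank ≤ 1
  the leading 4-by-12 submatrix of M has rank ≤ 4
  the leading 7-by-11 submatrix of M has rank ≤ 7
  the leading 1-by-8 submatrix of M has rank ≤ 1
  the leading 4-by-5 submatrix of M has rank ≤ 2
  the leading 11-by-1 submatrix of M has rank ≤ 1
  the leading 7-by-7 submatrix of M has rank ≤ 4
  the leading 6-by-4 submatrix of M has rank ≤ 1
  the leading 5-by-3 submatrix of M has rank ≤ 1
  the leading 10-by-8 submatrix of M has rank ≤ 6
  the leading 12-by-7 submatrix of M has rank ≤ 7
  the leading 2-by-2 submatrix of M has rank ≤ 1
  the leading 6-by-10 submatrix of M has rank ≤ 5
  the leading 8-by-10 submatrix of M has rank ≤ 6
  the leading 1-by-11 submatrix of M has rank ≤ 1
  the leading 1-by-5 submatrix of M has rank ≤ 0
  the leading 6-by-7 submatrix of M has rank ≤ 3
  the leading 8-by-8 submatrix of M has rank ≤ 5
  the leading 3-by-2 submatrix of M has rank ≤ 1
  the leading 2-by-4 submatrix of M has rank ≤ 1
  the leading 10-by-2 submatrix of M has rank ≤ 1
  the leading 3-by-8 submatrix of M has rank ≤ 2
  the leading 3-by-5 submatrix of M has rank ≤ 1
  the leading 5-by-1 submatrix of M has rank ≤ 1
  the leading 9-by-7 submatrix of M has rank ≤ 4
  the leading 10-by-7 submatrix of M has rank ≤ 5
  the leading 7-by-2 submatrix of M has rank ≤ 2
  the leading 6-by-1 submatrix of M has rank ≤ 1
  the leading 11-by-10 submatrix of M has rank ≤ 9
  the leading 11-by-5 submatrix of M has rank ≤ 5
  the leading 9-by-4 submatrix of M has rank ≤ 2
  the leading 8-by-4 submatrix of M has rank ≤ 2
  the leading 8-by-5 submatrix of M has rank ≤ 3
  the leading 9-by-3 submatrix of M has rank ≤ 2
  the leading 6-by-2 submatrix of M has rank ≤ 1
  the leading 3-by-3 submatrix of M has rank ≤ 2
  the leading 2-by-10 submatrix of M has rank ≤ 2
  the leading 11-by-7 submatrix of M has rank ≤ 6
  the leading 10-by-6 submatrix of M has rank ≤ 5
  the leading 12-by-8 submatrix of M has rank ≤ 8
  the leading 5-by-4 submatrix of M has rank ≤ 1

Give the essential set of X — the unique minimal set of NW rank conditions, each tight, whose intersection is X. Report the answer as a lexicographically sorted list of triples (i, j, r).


Rank table r_w(12×12) implied by the 45 constraints:

  i=1: 0, 0, 0, 0, 0, 1, 1, 1, 1, 1, 1, 1
  i=2: 1, 1, 1, 1, 1, 2, 2, 2, 2, 2, 2, 2
  i=3: 1, 1, 1, 1, 1, 2, 2, 2, 3, 3, 3, 3
  i=4: 1, 1, 1, 1, 2, 3, 3, 3, 4, 4, 4, 4
  i=5: 1, 1, 1, 1, 2, 3, 3, 4, 5, 5, 5, 5
  i=6: 1, 1, 1, 1, 2, 3, 3, 4, 5, 5, 6, 6
  i=7: 1, 1, 2, 2, 3, 4, 4, 5, 6, 6, 7, 7
  i=8: 1, 1, 2, 2, 3, 4, 4, 5, 6, 6, 7, 8
  i=9: 1, 1, 2, 2, 3, 4, 4, 5, 6, 7, 8, 9
  i=10: 1, 1, 2, 3, 4, 5, 5, 6, 7, 8, 9, 10
  i=11: 1, 2, 3, 4, 5, 6, 6, 7, 8, 9, 10, 11
  i=12: 1, 2, 3, 4, 5, 6, 7, 8, 9, 10, 11, 12

reading off 1-entries of Δ²R: w = (6, 1, 9, 5, 8, 11, 3, 12, 10, 4, 2, 7).

10 SE-corners of the 32-cell Rothe diagram give Ess(w):

[(1, 5, 0), (3, 5, 1), (3, 8, 2), (6, 4, 1), (6, 7, 3), (6, 10, 5), (8, 10, 6), (9, 4, 2), (9, 7, 4), (10, 2, 1)]


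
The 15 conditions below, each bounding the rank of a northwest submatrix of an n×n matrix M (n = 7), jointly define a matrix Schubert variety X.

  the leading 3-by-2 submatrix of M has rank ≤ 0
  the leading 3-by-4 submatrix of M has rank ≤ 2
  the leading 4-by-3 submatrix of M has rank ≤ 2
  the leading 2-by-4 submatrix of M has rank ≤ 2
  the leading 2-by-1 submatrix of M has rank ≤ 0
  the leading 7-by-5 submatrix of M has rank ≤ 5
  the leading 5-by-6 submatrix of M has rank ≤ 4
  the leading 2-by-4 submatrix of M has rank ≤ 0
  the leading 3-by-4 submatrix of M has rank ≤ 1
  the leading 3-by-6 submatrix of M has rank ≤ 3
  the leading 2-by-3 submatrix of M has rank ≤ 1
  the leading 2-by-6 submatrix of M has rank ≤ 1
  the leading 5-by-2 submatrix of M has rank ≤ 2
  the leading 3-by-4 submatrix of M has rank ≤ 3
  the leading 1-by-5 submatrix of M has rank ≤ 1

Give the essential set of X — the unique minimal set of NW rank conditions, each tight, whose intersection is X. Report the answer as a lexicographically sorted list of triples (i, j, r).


Computing R[i][j] = min implied NW-rank bound (n=7, 15 conditions):

  row 1: 0 | 0 | 0 | 0 | 1 | 1 | 1
  row 2: 0 | 0 | 0 | 0 | 1 | 1 | 2
  row 3: 0 | 0 | 1 | 1 | 2 | 2 | 3
  row 4: 1 | 1 | 2 | 2 | 3 | 3 | 4
  row 5: 1 | 2 | 3 | 3 | 4 | 4 | 5
  row 6: 1 | 2 | 3 | 4 | 5 | 5 | 6
  row 7: 1 | 2 | 3 | 4 | 5 | 6 | 7

hence w(1..7) = (5, 7, 3, 1, 2, 4, 6).

Fulton essential set (3 of the 11 Rothe cells):

[(2, 4, 0), (2, 6, 1), (3, 2, 0)]


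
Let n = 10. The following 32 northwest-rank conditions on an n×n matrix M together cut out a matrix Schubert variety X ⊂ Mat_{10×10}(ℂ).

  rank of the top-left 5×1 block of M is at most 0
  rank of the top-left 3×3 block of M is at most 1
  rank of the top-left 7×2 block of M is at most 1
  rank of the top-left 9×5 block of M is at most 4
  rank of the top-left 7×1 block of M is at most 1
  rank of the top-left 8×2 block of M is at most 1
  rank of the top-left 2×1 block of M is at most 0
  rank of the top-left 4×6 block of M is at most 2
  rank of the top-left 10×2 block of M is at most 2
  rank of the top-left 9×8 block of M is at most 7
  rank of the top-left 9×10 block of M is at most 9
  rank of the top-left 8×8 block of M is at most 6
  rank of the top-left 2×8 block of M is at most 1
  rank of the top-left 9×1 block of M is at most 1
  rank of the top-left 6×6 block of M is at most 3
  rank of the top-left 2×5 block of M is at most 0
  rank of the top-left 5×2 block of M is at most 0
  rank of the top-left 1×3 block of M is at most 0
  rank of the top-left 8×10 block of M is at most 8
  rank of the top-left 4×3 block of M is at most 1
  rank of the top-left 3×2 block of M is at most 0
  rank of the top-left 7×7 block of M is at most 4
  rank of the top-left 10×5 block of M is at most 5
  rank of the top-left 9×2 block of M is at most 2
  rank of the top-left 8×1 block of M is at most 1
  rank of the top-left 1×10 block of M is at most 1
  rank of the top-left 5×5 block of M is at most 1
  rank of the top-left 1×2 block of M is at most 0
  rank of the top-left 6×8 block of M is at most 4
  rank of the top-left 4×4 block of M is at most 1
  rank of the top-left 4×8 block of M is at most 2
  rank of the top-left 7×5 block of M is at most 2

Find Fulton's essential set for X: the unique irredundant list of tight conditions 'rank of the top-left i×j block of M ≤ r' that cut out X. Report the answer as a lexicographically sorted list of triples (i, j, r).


Propagating the 32 rank bounds to every northwest block:

  R[1]: 0 | 0 | 0 | 0 | 0 | 1 | 1 | 1 | 1 | 1
  R[2]: 0 | 0 | 0 | 0 | 0 | 1 | 1 | 1 | 2 | 2
  R[3]: 0 | 0 | 1 | 1 | 1 | 2 | 2 | 2 | 3 | 3
  R[4]: 0 | 0 | 1 | 1 | 1 | 2 | 2 | 2 | 3 | 4
  R[5]: 0 | 0 | 1 | 1 | 1 | 2 | 3 | 3 | 4 | 5
  R[6]: 1 | 1 | 2 | 2 | 2 | 3 | 4 | 4 | 5 | 6
  R[7]: 1 | 1 | 2 | 2 | 2 | 3 | 4 | 5 | 6 | 7
  R[8]: 1 | 1 | 2 | 3 | 3 | 4 | 5 | 6 | 7 | 8
  R[9]: 1 | 2 | 3 | 4 | 4 | 5 | 6 | 7 | 8 | 9
  R[10]: 1 | 2 | 3 | 4 | 5 | 6 | 7 | 8 | 9 | 10

reading off 1-entries of Δ²R: w = (6, 9, 3, 10, 7, 1, 8, 4, 2, 5).

|D(w)|=28, |Ess(w)|=7:

[(2, 5, 0), (2, 8, 1), (4, 8, 2), (5, 2, 0), (5, 5, 1), (7, 5, 2), (8, 2, 1)]


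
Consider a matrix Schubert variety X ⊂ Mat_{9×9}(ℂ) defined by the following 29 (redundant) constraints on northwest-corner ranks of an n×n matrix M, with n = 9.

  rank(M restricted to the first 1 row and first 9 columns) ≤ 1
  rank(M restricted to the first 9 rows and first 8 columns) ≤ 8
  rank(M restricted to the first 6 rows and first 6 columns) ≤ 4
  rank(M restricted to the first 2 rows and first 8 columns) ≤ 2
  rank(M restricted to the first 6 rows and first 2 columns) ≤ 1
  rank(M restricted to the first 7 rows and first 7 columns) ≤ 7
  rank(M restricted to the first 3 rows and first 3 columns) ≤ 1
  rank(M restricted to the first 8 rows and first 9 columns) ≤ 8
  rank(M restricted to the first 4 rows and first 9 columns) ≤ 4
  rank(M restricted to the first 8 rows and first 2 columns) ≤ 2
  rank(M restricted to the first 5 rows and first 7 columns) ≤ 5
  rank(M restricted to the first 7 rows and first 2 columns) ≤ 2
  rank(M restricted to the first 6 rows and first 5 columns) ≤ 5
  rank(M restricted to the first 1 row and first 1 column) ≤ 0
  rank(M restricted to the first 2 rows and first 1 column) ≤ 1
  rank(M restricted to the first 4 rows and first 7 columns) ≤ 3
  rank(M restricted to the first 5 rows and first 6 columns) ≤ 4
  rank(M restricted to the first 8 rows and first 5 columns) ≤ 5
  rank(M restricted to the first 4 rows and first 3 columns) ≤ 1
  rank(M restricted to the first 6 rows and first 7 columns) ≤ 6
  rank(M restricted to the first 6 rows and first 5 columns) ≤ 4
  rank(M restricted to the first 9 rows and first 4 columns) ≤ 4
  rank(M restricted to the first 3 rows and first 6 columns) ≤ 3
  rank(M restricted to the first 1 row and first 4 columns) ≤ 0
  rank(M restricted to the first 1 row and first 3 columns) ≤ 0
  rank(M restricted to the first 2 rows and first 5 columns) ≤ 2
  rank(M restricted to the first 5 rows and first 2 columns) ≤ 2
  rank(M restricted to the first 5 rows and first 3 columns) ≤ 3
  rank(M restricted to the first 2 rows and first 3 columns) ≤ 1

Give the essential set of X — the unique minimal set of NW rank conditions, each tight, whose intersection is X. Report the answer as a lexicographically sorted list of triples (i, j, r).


Reconstructing r_w from the 29 given conditions:

  0 | 0 | 0 | 0 | 1 | 1 | 1 | 1 | 1
  1 | 1 | 1 | 1 | 2 | 2 | 2 | 2 | 2
  1 | 1 | 1 | 2 | 3 | 3 | 3 | 3 | 3
  1 | 1 | 1 | 2 | 3 | 3 | 3 | 4 | 4
  1 | 1 | 2 | 3 | 4 | 4 | 4 | 5 | 5
  1 | 1 | 2 | 3 | 4 | 4 | 5 | 6 | 6
  1 | 2 | 3 | 4 | 5 | 5 | 6 | 7 | 7
  1 | 2 | 3 | 4 | 5 | 6 | 7 | 8 | 8
  1 | 2 | 3 | 4 | 5 | 6 | 7 | 8 | 9

second differences of R give the permutation w = (5, 1, 4, 8, 3, 7, 2, 6, 9).

Fulton essential set (5 of the 13 Rothe cells):

[(1, 4, 0), (4, 3, 1), (4, 7, 3), (6, 2, 1), (6, 6, 4)]
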